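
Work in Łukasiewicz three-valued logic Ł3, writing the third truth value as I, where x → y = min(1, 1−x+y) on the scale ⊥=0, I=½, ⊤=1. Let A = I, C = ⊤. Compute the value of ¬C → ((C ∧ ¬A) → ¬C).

¬C = ¬⊤ = ⊥
¬A = ¬I = I
C ∧ ¬A = ⊤ ∧ I = I
¬C = ¬⊤ = ⊥
(C ∧ ¬A) → ¬C = I → ⊥ = I  [min(1, 1−½+0)]
¬C → ((C ∧ ¬A) → ¬C) = ⊥ → I = ⊤

⊤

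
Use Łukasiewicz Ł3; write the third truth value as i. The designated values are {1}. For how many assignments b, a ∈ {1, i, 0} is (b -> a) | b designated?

8

Of the 9 assignments, 8 give a value in {1}.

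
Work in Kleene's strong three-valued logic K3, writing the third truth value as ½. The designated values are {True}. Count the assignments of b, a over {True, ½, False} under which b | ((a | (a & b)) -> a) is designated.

Of the 9 assignments, 7 give a value in {True}.

7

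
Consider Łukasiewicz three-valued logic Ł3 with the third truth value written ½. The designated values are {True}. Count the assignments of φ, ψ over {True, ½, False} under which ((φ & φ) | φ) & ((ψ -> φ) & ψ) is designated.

Designated under: (φ=True, ψ=True).

1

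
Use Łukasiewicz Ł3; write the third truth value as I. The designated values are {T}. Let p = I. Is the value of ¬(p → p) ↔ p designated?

No

p → p = I → I = T  [min(1, 1−½+½)]
¬(p → p) = ¬T = F
¬(p → p) ↔ p = F ↔ I = I
I ∉ {T}.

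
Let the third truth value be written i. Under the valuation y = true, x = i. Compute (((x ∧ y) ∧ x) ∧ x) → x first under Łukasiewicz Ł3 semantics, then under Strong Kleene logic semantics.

true; i

In Łukasiewicz Ł3: x ∧ y = i ∧ true = i
(x ∧ y) ∧ x = i ∧ i = i
((x ∧ y) ∧ x) ∧ x = i ∧ i = i
(((x ∧ y) ∧ x) ∧ x) → x = i → i = true  [min(1, 1−½+½)]
In Strong Kleene logic: x ∧ y = i ∧ true = i
(x ∧ y) ∧ x = i ∧ i = i
((x ∧ y) ∧ x) ∧ x = i ∧ i = i
(((x ∧ y) ∧ x) ∧ x) → x = i → i = i
They differ because Łukasiewicz Ł3 and Strong Kleene logic treat i differently under implication.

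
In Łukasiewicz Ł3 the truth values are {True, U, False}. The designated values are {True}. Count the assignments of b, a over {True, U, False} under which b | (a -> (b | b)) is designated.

Of the 9 assignments, 6 give a value in {True}.

6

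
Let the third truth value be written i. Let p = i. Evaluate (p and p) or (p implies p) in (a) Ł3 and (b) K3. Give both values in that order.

1; i

In Ł3: p and p = i and i = i
p implies p = i implies i = 1  [min(1, 1−½+½)]
(p and p) or (p implies p) = i or 1 = 1
In K3: p and p = i and i = i
p implies p = i implies i = i  [not i or i]
(p and p) or (p implies p) = i or i = i
They differ because Ł3 and K3 treat i differently under implication.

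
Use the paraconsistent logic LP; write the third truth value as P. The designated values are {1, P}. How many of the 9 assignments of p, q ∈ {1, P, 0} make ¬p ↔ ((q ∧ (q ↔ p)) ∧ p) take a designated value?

Of the 9 assignments, 5 give a value in {1, P}.

5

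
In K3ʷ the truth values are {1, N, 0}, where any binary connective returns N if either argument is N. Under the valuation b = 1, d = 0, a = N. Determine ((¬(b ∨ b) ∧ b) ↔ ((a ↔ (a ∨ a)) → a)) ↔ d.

b ∨ b = 1 ∨ 1 = 1
¬(b ∨ b) = ¬1 = 0
¬(b ∨ b) ∧ b = 0 ∧ 1 = 0
a ∨ a = N ∨ N = N
a ↔ (a ∨ a) = N ↔ N = N
(a ↔ (a ∨ a)) → a = N → N = N  [any arg is the third value ⇒ result is the third value]
(¬(b ∨ b) ∧ b) ↔ ((a ↔ (a ∨ a)) → a) = 0 ↔ N = N
((¬(b ∨ b) ∧ b) ↔ ((a ↔ (a ∨ a)) → a)) ↔ d = N ↔ 0 = N

N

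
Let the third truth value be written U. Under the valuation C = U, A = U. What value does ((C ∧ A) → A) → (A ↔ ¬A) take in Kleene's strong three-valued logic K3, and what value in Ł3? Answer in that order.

U; ⊤

In Kleene's strong three-valued logic K3: C ∧ A = U ∧ U = U
(C ∧ A) → A = U → U = U  [¬U ∨ U]
¬A = ¬U = U
A ↔ ¬A = U ↔ U = U
((C ∧ A) → A) → (A ↔ ¬A) = U → U = U
In Ł3: C ∧ A = U ∧ U = U
(C ∧ A) → A = U → U = ⊤  [min(1, 1−½+½)]
¬A = ¬U = U
A ↔ ¬A = U ↔ U = ⊤
((C ∧ A) → A) → (A ↔ ¬A) = ⊤ → ⊤ = ⊤
They differ because Kleene's strong three-valued logic K3 and Ł3 treat U differently under implication.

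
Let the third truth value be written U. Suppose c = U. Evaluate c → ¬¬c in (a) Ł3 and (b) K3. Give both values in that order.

In Ł3: ¬c = ¬U = U
¬¬c = ¬U = U
c → ¬¬c = U → U = true
In K3: ¬c = ¬U = U
¬¬c = ¬U = U
c → ¬¬c = U → U = U  [¬U ∨ U]
They differ because Ł3 and K3 treat U differently under implication.

true; U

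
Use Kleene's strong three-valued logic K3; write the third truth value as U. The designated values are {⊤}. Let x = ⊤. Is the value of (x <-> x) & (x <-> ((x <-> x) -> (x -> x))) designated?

Yes

x <-> x = ⊤ <-> ⊤ = ⊤
x <-> x = ⊤ <-> ⊤ = ⊤
x -> x = ⊤ -> ⊤ = ⊤
(x <-> x) -> (x -> x) = ⊤ -> ⊤ = ⊤
x <-> ((x <-> x) -> (x -> x)) = ⊤ <-> ⊤ = ⊤
(x <-> x) & (x <-> ((x <-> x) -> (x -> x))) = ⊤ & ⊤ = ⊤
⊤ ∈ {⊤}.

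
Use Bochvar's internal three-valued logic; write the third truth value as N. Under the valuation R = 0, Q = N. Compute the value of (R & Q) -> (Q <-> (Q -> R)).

N

R & Q = 0 & N = N
Q -> R = N -> 0 = N
Q <-> (Q -> R) = N <-> N = N
(R & Q) -> (Q <-> (Q -> R)) = N -> N = N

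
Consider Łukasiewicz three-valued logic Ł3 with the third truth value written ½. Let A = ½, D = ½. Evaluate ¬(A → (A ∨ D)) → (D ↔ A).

A ∨ D = ½ ∨ ½ = ½
A → (A ∨ D) = ½ → ½ = ⊤
¬(A → (A ∨ D)) = ¬⊤ = ⊥
D ↔ A = ½ ↔ ½ = ⊤
¬(A → (A ∨ D)) → (D ↔ A) = ⊥ → ⊤ = ⊤

⊤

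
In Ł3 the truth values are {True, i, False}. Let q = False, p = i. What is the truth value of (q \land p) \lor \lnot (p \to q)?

i

q \land p = False \land i = False
p \to q = i \to False = i  [min(1, 1−½+0)]
\lnot (p \to q) = \lnot i = i
(q \land p) \lor \lnot (p \to q) = False \lor i = i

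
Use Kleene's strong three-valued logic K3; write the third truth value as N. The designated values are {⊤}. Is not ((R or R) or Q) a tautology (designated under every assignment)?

No

Countermodel: R=⊤, Q=⊤ gives ⊥, which is not designated.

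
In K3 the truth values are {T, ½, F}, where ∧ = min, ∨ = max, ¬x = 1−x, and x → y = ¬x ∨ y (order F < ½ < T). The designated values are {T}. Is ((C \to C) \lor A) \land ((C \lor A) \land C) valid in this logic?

Countermodel: C=½, A=T gives ½, which is not designated.

No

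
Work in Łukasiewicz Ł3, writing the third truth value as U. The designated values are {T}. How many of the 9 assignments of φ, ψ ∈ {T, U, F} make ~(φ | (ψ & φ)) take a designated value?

3

Designated under: (φ=F, ψ=T); (φ=F, ψ=U); (φ=F, ψ=F).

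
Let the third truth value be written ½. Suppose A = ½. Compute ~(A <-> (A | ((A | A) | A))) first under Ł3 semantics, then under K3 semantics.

In Ł3: A | A = ½ | ½ = ½
(A | A) | A = ½ | ½ = ½
A | ((A | A) | A) = ½ | ½ = ½
A <-> (A | ((A | A) | A)) = ½ <-> ½ = true
~(A <-> (A | ((A | A) | A))) = ~true = false
In K3: A | A = ½ | ½ = ½
(A | A) | A = ½ | ½ = ½
A | ((A | A) | A) = ½ | ½ = ½
A <-> (A | ((A | A) | A)) = ½ <-> ½ = ½
~(A <-> (A | ((A | A) | A))) = ~½ = ½
They differ because Ł3 and K3 treat ½ differently under implication.

false; ½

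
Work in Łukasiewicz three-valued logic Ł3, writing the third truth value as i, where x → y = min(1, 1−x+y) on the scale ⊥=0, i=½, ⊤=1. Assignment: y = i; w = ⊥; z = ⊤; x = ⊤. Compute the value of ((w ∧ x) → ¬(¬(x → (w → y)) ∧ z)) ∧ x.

w ∧ x = ⊥ ∧ ⊤ = ⊥
w → y = ⊥ → i = ⊤
x → (w → y) = ⊤ → ⊤ = ⊤
¬(x → (w → y)) = ¬⊤ = ⊥
¬(x → (w → y)) ∧ z = ⊥ ∧ ⊤ = ⊥
¬(¬(x → (w → y)) ∧ z) = ¬⊥ = ⊤
(w ∧ x) → ¬(¬(x → (w → y)) ∧ z) = ⊥ → ⊤ = ⊤
((w ∧ x) → ¬(¬(x → (w → y)) ∧ z)) ∧ x = ⊤ ∧ ⊤ = ⊤

⊤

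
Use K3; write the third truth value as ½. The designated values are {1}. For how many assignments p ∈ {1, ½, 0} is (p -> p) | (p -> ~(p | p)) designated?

2

p=1: 1 ✓
p=½: ½ ·
p=0: 1 ✓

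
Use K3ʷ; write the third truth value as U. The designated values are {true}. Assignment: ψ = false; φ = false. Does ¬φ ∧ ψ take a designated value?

No

¬φ = ¬false = true
¬φ ∧ ψ = true ∧ false = false
false ∉ {true}.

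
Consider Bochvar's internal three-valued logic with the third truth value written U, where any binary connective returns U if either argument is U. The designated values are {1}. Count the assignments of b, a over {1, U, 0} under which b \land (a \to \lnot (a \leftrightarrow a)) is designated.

Designated under: (b=1, a=0).

1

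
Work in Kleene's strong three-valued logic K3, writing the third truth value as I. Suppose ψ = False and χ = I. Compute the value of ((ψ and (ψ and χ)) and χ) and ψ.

False

ψ and χ = False and I = False
ψ and (ψ and χ) = False and False = False
(ψ and (ψ and χ)) and χ = False and I = False
((ψ and (ψ and χ)) and χ) and ψ = False and False = False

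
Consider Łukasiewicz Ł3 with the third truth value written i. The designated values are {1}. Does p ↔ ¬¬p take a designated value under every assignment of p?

Every assignment of p over {1, i, 0} gives a value in {1}.
In particular, with p=i: p ↔ ¬¬p = 1.

Yes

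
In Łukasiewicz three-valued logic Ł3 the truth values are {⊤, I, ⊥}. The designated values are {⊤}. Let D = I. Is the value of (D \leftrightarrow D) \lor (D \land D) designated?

D \leftrightarrow D = I \leftrightarrow I = ⊤  [1 − |½−½|]
D \land D = I \land I = I
(D \leftrightarrow D) \lor (D \land D) = ⊤ \lor I = ⊤
⊤ ∈ {⊤}.

Yes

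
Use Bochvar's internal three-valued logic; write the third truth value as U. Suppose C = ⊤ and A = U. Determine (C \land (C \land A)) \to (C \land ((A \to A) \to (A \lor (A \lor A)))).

C \land A = ⊤ \land U = U
C \land (C \land A) = ⊤ \land U = U
A \to A = U \to U = U  [any arg is the third value ⇒ result is the third value]
A \lor A = U \lor U = U
A \lor (A \lor A) = U \lor U = U
(A \to A) \to (A \lor (A \lor A)) = U \to U = U
C \land ((A \to A) \to (A \lor (A \lor A))) = ⊤ \land U = U
(C \land (C \land A)) \to (C \land ((A \to A) \to (A \lor (A \lor A)))) = U \to U = U

U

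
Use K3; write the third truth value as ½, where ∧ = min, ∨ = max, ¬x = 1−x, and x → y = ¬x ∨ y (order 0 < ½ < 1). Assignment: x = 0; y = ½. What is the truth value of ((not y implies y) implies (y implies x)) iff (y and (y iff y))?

not y = not ½ = ½
not y implies y = ½ implies ½ = ½  [not ½ or ½]
y implies x = ½ implies 0 = ½
(not y implies y) implies (y implies x) = ½ implies ½ = ½
y iff y = ½ iff ½ = ½
y and (y iff y) = ½ and ½ = ½
((not y implies y) implies (y implies x)) iff (y and (y iff y)) = ½ iff ½ = ½

½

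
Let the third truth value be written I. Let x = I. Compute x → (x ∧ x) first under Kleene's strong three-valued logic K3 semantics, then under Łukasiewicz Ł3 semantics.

I; T

In Kleene's strong three-valued logic K3: x ∧ x = I ∧ I = I
x → (x ∧ x) = I → I = I  [¬I ∨ I]
In Łukasiewicz Ł3: x ∧ x = I ∧ I = I
x → (x ∧ x) = I → I = T  [min(1, 1−½+½)]
They differ because Kleene's strong three-valued logic K3 and Łukasiewicz Ł3 treat I differently under implication.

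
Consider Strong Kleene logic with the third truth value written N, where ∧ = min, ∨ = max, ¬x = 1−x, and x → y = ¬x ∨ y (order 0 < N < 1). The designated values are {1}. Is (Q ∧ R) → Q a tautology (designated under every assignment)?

No

Countermodel: Q=N, R=1 gives N, which is not designated.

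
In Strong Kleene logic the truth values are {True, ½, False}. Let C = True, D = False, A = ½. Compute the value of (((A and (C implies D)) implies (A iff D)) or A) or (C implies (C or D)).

C implies D = True implies False = False
A and (C implies D) = ½ and False = False
A iff D = ½ iff False = ½
(A and (C implies D)) implies (A iff D) = False implies ½ = True  [not False or ½]
((A and (C implies D)) implies (A iff D)) or A = True or ½ = True
C or D = True or False = True
C implies (C or D) = True implies True = True
(((A and (C implies D)) implies (A iff D)) or A) or (C implies (C or D)) = True or True = True

True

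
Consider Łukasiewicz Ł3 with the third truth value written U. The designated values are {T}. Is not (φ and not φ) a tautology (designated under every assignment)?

No

Countermodel: φ=U gives U, which is not designated.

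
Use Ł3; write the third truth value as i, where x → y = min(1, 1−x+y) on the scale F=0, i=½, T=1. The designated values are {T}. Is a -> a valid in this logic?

Yes

Every assignment of a over {T, i, F} gives a value in {T}.
In particular, with a=i: a -> a = T.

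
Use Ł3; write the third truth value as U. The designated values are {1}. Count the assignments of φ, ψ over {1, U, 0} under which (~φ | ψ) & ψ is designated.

Designated under: (φ=1, ψ=1); (φ=U, ψ=1); (φ=0, ψ=1).

3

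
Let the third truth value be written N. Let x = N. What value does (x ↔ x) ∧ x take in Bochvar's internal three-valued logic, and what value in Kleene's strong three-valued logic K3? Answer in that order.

In Bochvar's internal three-valued logic: x ↔ x = N ↔ N = N
(x ↔ x) ∧ x = N ∧ N = N
In Kleene's strong three-valued logic K3: x ↔ x = N ↔ N = N
(x ↔ x) ∧ x = N ∧ N = N

N; N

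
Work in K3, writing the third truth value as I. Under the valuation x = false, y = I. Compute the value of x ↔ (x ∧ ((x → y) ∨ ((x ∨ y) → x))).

x → y = false → I = true  [¬false ∨ I]
x ∨ y = false ∨ I = I
(x ∨ y) → x = I → false = I
(x → y) ∨ ((x ∨ y) → x) = true ∨ I = true
x ∧ ((x → y) ∨ ((x ∨ y) → x)) = false ∧ true = false
x ↔ (x ∧ ((x → y) ∨ ((x ∨ y) → x))) = false ↔ false = true

true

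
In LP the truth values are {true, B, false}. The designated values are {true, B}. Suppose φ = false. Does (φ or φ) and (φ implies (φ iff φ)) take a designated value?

φ or φ = false or false = false
φ iff φ = false iff false = true
φ implies (φ iff φ) = false implies true = true
(φ or φ) and (φ implies (φ iff φ)) = false and true = false
false ∉ {true, B}.

No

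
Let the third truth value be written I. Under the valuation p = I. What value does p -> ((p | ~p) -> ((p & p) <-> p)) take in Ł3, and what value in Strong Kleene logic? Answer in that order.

T; I

In Ł3: ~p = ~I = I
p | ~p = I | I = I
p & p = I & I = I
(p & p) <-> p = I <-> I = T
(p | ~p) -> ((p & p) <-> p) = I -> T = T
p -> ((p | ~p) -> ((p & p) <-> p)) = I -> T = T
In Strong Kleene logic: ~p = ~I = I
p | ~p = I | I = I
p & p = I & I = I
(p & p) <-> p = I <-> I = I
(p | ~p) -> ((p & p) <-> p) = I -> I = I  [~I | I]
p -> ((p | ~p) -> ((p & p) <-> p)) = I -> I = I
They differ because Ł3 and Strong Kleene logic treat I differently under implication.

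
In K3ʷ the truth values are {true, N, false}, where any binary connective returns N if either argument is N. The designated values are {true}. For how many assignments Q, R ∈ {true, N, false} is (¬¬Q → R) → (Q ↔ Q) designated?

4

Designated under: (Q=true, R=true); (Q=true, R=false); (Q=false, R=true); (Q=false, R=false).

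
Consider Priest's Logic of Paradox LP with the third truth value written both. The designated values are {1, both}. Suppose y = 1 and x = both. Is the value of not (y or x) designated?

No

y or x = 1 or both = 1
not (y or x) = not 1 = 0
0 ∉ {1, both}.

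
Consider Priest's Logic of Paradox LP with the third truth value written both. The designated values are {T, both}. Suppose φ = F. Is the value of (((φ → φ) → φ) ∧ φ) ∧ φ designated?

No

φ → φ = F → F = T
(φ → φ) → φ = T → F = F
((φ → φ) → φ) ∧ φ = F ∧ F = F
(((φ → φ) → φ) ∧ φ) ∧ φ = F ∧ F = F
F ∉ {T, both}.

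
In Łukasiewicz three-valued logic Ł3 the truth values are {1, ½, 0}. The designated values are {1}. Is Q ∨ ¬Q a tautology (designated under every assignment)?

No

Countermodel: Q=½ gives ½, which is not designated.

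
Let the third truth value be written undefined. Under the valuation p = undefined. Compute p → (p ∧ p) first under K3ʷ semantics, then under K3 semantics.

undefined; undefined

In K3ʷ: p ∧ p = undefined ∧ undefined = undefined
p → (p ∧ p) = undefined → undefined = undefined  [any arg is the third value ⇒ result is the third value]
In K3: p ∧ p = undefined ∧ undefined = undefined
p → (p ∧ p) = undefined → undefined = undefined  [¬undefined ∨ undefined]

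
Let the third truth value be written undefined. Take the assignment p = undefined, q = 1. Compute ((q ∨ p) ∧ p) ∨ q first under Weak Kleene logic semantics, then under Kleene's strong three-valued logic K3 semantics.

In Weak Kleene logic: q ∨ p = 1 ∨ undefined = undefined
(q ∨ p) ∧ p = undefined ∧ undefined = undefined
((q ∨ p) ∧ p) ∨ q = undefined ∨ 1 = undefined
In Kleene's strong three-valued logic K3: q ∨ p = 1 ∨ undefined = 1
(q ∨ p) ∧ p = 1 ∧ undefined = undefined
((q ∨ p) ∧ p) ∨ q = undefined ∨ 1 = 1
They differ because Weak Kleene logic and Kleene's strong three-valued logic K3 treat undefined differently under the binary connectives.

undefined; 1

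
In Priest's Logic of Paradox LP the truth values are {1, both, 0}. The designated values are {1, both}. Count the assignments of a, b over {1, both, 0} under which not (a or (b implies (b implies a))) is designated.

Designated under: (a=both, b=1); (a=both, b=both); (a=0, b=1); (a=0, b=both).

4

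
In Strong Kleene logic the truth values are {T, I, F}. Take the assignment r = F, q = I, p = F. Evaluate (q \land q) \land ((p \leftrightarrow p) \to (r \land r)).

F

q \land q = I \land I = I
p \leftrightarrow p = F \leftrightarrow F = T
r \land r = F \land F = F
(p \leftrightarrow p) \to (r \land r) = T \to F = F
(q \land q) \land ((p \leftrightarrow p) \to (r \land r)) = I \land F = F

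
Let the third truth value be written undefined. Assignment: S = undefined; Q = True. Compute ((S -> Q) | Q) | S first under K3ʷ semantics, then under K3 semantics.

In K3ʷ: S -> Q = undefined -> True = undefined  [any arg is the third value ⇒ result is the third value]
(S -> Q) | Q = undefined | True = undefined
((S -> Q) | Q) | S = undefined | undefined = undefined
In K3: S -> Q = undefined -> True = True  [~undefined | True]
(S -> Q) | Q = True | True = True
((S -> Q) | Q) | S = True | undefined = True
They differ because K3ʷ and K3 treat undefined differently under the binary connectives.

undefined; True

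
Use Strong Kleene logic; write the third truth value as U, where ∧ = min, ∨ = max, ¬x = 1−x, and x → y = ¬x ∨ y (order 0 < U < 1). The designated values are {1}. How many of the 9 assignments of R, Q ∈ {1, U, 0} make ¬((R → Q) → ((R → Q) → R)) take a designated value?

Designated under: (R=0, Q=1); (R=0, Q=U); (R=0, Q=0).

3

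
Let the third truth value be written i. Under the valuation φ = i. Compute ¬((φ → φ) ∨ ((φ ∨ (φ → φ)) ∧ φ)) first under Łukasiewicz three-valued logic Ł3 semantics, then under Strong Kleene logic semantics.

In Łukasiewicz three-valued logic Ł3: φ → φ = i → i = 1  [min(1, 1−½+½)]
φ → φ = i → i = 1
φ ∨ (φ → φ) = i ∨ 1 = 1
(φ ∨ (φ → φ)) ∧ φ = 1 ∧ i = i
(φ → φ) ∨ ((φ ∨ (φ → φ)) ∧ φ) = 1 ∨ i = 1
¬((φ → φ) ∨ ((φ ∨ (φ → φ)) ∧ φ)) = ¬1 = 0
In Strong Kleene logic: φ → φ = i → i = i  [¬i ∨ i]
φ → φ = i → i = i
φ ∨ (φ → φ) = i ∨ i = i
(φ ∨ (φ → φ)) ∧ φ = i ∧ i = i
(φ → φ) ∨ ((φ ∨ (φ → φ)) ∧ φ) = i ∨ i = i
¬((φ → φ) ∨ ((φ ∨ (φ → φ)) ∧ φ)) = ¬i = i
They differ because Łukasiewicz three-valued logic Ł3 and Strong Kleene logic treat i differently under implication.

0; i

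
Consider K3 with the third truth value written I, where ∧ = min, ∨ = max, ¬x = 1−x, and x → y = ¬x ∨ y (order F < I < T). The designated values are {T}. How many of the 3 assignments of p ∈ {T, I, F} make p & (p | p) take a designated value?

p=T: T ✓
p=I: I ·
p=F: F ·

1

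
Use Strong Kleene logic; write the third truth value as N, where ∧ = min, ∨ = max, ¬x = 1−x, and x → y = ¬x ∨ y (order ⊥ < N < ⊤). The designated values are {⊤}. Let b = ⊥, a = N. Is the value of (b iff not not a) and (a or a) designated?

No

not a = not N = N
not not a = not N = N
b iff not not a = ⊥ iff N = N
a or a = N or N = N
(b iff not not a) and (a or a) = N and N = N
N ∉ {⊤}.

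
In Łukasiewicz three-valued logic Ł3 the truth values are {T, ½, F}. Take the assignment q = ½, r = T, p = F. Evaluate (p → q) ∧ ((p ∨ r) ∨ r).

p → q = F → ½ = T
p ∨ r = F ∨ T = T
(p ∨ r) ∨ r = T ∨ T = T
(p → q) ∧ ((p ∨ r) ∨ r) = T ∧ T = T

T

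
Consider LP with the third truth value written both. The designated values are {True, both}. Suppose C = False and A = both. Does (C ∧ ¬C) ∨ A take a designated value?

Yes

¬C = ¬False = True
C ∧ ¬C = False ∧ True = False
(C ∧ ¬C) ∨ A = False ∨ both = both
both ∈ {True, both}.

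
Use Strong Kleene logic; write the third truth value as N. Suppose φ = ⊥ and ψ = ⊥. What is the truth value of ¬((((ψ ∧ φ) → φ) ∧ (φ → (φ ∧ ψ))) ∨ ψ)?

ψ ∧ φ = ⊥ ∧ ⊥ = ⊥
(ψ ∧ φ) → φ = ⊥ → ⊥ = ⊤
φ ∧ ψ = ⊥ ∧ ⊥ = ⊥
φ → (φ ∧ ψ) = ⊥ → ⊥ = ⊤
((ψ ∧ φ) → φ) ∧ (φ → (φ ∧ ψ)) = ⊤ ∧ ⊤ = ⊤
(((ψ ∧ φ) → φ) ∧ (φ → (φ ∧ ψ))) ∨ ψ = ⊤ ∨ ⊥ = ⊤
¬((((ψ ∧ φ) → φ) ∧ (φ → (φ ∧ ψ))) ∨ ψ) = ¬⊤ = ⊥

⊥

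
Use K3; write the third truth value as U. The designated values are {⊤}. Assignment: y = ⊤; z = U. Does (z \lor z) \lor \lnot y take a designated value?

z \lor z = U \lor U = U
\lnot y = \lnot ⊤ = ⊥
(z \lor z) \lor \lnot y = U \lor ⊥ = U
U ∉ {⊤}.

No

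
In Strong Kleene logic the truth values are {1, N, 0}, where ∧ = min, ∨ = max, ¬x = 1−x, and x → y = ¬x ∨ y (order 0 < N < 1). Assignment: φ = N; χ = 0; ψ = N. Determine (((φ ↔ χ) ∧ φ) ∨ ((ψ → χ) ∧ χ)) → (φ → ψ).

φ ↔ χ = N ↔ 0 = N
(φ ↔ χ) ∧ φ = N ∧ N = N
ψ → χ = N → 0 = N  [¬N ∨ 0]
(ψ → χ) ∧ χ = N ∧ 0 = 0
((φ ↔ χ) ∧ φ) ∨ ((ψ → χ) ∧ χ) = N ∨ 0 = N
φ → ψ = N → N = N
(((φ ↔ χ) ∧ φ) ∨ ((ψ → χ) ∧ χ)) → (φ → ψ) = N → N = N

N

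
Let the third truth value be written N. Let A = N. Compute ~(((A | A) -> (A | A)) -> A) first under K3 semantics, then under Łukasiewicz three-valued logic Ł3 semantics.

N; N

In K3: A | A = N | N = N
A | A = N | N = N
(A | A) -> (A | A) = N -> N = N
((A | A) -> (A | A)) -> A = N -> N = N
~(((A | A) -> (A | A)) -> A) = ~N = N
In Łukasiewicz three-valued logic Ł3: A | A = N | N = N
A | A = N | N = N
(A | A) -> (A | A) = N -> N = true  [min(1, 1−½+½)]
((A | A) -> (A | A)) -> A = true -> N = N
~(((A | A) -> (A | A)) -> A) = ~N = N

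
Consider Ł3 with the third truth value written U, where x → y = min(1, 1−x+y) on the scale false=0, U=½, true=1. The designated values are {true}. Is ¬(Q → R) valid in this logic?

Countermodel: Q=true, R=true gives false, which is not designated.

No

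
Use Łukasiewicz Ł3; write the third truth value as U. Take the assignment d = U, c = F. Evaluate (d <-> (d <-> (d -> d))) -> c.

d -> d = U -> U = T
d <-> (d -> d) = U <-> T = U
d <-> (d <-> (d -> d)) = U <-> U = T
(d <-> (d <-> (d -> d))) -> c = T -> F = F

F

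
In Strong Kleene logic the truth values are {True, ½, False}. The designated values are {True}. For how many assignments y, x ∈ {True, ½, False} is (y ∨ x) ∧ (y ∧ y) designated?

Designated under: (y=True, x=True); (y=True, x=½); (y=True, x=False).

3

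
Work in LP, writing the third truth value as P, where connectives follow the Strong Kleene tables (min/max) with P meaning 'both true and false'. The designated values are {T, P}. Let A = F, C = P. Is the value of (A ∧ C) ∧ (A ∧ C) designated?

A ∧ C = F ∧ P = F
A ∧ C = F ∧ P = F
(A ∧ C) ∧ (A ∧ C) = F ∧ F = F
F ∉ {T, P}.

No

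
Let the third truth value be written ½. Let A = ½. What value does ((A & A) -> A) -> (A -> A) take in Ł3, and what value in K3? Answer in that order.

T; ½

In Ł3: A & A = ½ & ½ = ½
(A & A) -> A = ½ -> ½ = T  [min(1, 1−½+½)]
A -> A = ½ -> ½ = T
((A & A) -> A) -> (A -> A) = T -> T = T
In K3: A & A = ½ & ½ = ½
(A & A) -> A = ½ -> ½ = ½  [~½ | ½]
A -> A = ½ -> ½ = ½
((A & A) -> A) -> (A -> A) = ½ -> ½ = ½
They differ because Ł3 and K3 treat ½ differently under implication.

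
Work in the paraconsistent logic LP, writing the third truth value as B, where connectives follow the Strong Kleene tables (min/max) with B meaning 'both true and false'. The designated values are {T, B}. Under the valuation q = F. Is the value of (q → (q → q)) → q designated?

q → q = F → F = T
q → (q → q) = F → T = T
(q → (q → q)) → q = T → F = F
F ∉ {T, B}.

No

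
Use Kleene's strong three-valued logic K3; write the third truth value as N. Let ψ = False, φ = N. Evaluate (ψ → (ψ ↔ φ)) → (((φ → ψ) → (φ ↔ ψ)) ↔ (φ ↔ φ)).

N

ψ ↔ φ = False ↔ N = N
ψ → (ψ ↔ φ) = False → N = True  [¬False ∨ N]
φ → ψ = N → False = N
φ ↔ ψ = N ↔ False = N
(φ → ψ) → (φ ↔ ψ) = N → N = N
φ ↔ φ = N ↔ N = N
((φ → ψ) → (φ ↔ ψ)) ↔ (φ ↔ φ) = N ↔ N = N
(ψ → (ψ ↔ φ)) → (((φ → ψ) → (φ ↔ ψ)) ↔ (φ ↔ φ)) = True → N = N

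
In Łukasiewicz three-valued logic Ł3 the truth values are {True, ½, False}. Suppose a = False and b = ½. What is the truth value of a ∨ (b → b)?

b → b = ½ → ½ = True  [min(1, 1−½+½)]
a ∨ (b → b) = False ∨ True = True

True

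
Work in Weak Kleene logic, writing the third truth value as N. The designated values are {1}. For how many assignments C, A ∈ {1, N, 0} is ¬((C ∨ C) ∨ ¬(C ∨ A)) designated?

Designated under: (C=0, A=1).

1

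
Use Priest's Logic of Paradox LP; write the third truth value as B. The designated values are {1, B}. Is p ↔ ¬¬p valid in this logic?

Yes

Every assignment of p over {1, B, 0} gives a value in {1, B}.
In particular, with p=B: p ↔ ¬¬p = B.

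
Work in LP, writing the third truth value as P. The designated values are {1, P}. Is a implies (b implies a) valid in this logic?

Yes

Every assignment of a, b over {1, P, 0} gives a value in {1, P}.
In particular, with a=P, b=P: a implies (b implies a) = P.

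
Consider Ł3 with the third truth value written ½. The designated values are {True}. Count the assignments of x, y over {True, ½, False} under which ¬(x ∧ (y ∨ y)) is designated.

5

Of the 9 assignments, 5 give a value in {True}.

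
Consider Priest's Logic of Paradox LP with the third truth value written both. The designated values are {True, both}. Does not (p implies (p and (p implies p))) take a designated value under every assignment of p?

No

Countermodel: p=True gives False, which is not designated.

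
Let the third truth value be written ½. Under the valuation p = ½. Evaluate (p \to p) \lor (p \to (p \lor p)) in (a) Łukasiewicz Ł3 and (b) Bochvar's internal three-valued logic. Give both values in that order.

T; ½

In Łukasiewicz Ł3: p \to p = ½ \to ½ = T  [min(1, 1−½+½)]
p \lor p = ½ \lor ½ = ½
p \to (p \lor p) = ½ \to ½ = T
(p \to p) \lor (p \to (p \lor p)) = T \lor T = T
In Bochvar's internal three-valued logic: p \to p = ½ \to ½ = ½  [any arg is the third value ⇒ result is the third value]
p \lor p = ½ \lor ½ = ½
p \to (p \lor p) = ½ \to ½ = ½
(p \to p) \lor (p \to (p \lor p)) = ½ \lor ½ = ½
They differ because Łukasiewicz Ł3 and Bochvar's internal three-valued logic treat ½ differently under the binary connectives.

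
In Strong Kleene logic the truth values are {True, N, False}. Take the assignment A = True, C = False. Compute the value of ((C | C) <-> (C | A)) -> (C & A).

True

C | C = False | False = False
C | A = False | True = True
(C | C) <-> (C | A) = False <-> True = False
C & A = False & True = False
((C | C) <-> (C | A)) -> (C & A) = False -> False = True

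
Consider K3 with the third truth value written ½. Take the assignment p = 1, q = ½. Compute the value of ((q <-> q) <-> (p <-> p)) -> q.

½

q <-> q = ½ <-> ½ = ½
p <-> p = 1 <-> 1 = 1
(q <-> q) <-> (p <-> p) = ½ <-> 1 = ½
((q <-> q) <-> (p <-> p)) -> q = ½ -> ½ = ½  [~½ | ½]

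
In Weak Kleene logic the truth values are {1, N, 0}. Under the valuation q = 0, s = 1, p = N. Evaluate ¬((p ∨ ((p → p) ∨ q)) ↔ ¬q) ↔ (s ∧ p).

p → p = N → N = N  [any arg is the third value ⇒ result is the third value]
(p → p) ∨ q = N ∨ 0 = N
p ∨ ((p → p) ∨ q) = N ∨ N = N
¬q = ¬0 = 1
(p ∨ ((p → p) ∨ q)) ↔ ¬q = N ↔ 1 = N
¬((p ∨ ((p → p) ∨ q)) ↔ ¬q) = ¬N = N
s ∧ p = 1 ∧ N = N
¬((p ∨ ((p → p) ∨ q)) ↔ ¬q) ↔ (s ∧ p) = N ↔ N = N

N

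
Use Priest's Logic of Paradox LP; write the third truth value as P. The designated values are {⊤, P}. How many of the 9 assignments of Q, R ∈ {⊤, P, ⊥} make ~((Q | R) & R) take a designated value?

6

Of the 9 assignments, 6 give a value in {⊤, P}.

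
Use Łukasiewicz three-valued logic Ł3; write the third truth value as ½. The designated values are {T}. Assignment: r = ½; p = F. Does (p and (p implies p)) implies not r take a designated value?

Yes

p implies p = F implies F = T
p and (p implies p) = F and T = F
not r = not ½ = ½
(p and (p implies p)) implies not r = F implies ½ = T  [min(1, 1−0+½)]
T ∈ {T}.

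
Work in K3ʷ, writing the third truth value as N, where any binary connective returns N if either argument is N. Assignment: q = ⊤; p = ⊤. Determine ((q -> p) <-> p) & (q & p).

q -> p = ⊤ -> ⊤ = ⊤
(q -> p) <-> p = ⊤ <-> ⊤ = ⊤
q & p = ⊤ & ⊤ = ⊤
((q -> p) <-> p) & (q & p) = ⊤ & ⊤ = ⊤

⊤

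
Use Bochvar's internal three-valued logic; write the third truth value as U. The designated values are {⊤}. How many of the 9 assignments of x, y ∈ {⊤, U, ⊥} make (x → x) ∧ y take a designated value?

2

Designated under: (x=⊤, y=⊤); (x=⊥, y=⊤).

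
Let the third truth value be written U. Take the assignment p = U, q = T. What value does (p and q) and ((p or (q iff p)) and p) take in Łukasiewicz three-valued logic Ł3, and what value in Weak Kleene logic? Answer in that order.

U; U

In Łukasiewicz three-valued logic Ł3: p and q = U and T = U
q iff p = T iff U = U  [1 − |1−½|]
p or (q iff p) = U or U = U
(p or (q iff p)) and p = U and U = U
(p and q) and ((p or (q iff p)) and p) = U and U = U
In Weak Kleene logic: p and q = U and T = U
q iff p = T iff U = U
p or (q iff p) = U or U = U
(p or (q iff p)) and p = U and U = U
(p and q) and ((p or (q iff p)) and p) = U and U = U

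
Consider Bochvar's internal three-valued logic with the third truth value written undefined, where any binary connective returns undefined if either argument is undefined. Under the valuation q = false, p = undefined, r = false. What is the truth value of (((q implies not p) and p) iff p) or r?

not p = not undefined = undefined
q implies not p = false implies undefined = undefined  [any arg is the third value ⇒ result is the third value]
(q implies not p) and p = undefined and undefined = undefined
((q implies not p) and p) iff p = undefined iff undefined = undefined
(((q implies not p) and p) iff p) or r = undefined or false = undefined

undefined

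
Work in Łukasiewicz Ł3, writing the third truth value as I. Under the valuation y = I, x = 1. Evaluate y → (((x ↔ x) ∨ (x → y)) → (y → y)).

x ↔ x = 1 ↔ 1 = 1
x → y = 1 → I = I  [min(1, 1−1+½)]
(x ↔ x) ∨ (x → y) = 1 ∨ I = 1
y → y = I → I = 1
((x ↔ x) ∨ (x → y)) → (y → y) = 1 → 1 = 1
y → (((x ↔ x) ∨ (x → y)) → (y → y)) = I → 1 = 1

1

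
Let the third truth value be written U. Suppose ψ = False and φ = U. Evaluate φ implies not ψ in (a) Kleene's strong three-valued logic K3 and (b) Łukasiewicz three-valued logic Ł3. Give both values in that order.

True; True

In Kleene's strong three-valued logic K3: not ψ = not False = True
φ implies not ψ = U implies True = True  [not U or True]
In Łukasiewicz three-valued logic Ł3: not ψ = not False = True
φ implies not ψ = U implies True = True  [min(1, 1−½+1)]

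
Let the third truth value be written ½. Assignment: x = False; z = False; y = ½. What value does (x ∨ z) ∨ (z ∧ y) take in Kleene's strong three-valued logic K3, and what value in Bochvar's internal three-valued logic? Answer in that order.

In Kleene's strong three-valued logic K3: x ∨ z = False ∨ False = False
z ∧ y = False ∧ ½ = False
(x ∨ z) ∨ (z ∧ y) = False ∨ False = False
In Bochvar's internal three-valued logic: x ∨ z = False ∨ False = False
z ∧ y = False ∧ ½ = ½
(x ∨ z) ∨ (z ∧ y) = False ∨ ½ = ½
They differ because Kleene's strong three-valued logic K3 and Bochvar's internal three-valued logic treat ½ differently under the binary connectives.

False; ½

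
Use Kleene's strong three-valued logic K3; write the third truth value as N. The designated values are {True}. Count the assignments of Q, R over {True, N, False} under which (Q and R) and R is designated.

Designated under: (Q=True, R=True).

1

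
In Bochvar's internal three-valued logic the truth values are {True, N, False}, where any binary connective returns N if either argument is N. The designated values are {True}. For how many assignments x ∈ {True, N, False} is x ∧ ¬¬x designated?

x=True: True ✓
x=N: N ·
x=False: False ·

1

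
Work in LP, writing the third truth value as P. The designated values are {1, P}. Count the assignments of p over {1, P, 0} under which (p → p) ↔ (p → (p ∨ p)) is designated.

3

p=1: 1 ✓
p=P: P ✓
p=0: 1 ✓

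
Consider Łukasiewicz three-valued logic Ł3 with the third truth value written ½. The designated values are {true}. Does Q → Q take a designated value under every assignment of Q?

Yes

Every assignment of Q over {true, ½, false} gives a value in {true}.
In particular, with Q=½: Q → Q = true.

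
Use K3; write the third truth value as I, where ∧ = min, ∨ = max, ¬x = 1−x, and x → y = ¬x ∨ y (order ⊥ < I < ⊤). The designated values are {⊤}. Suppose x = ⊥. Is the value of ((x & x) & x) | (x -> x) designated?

x & x = ⊥ & ⊥ = ⊥
(x & x) & x = ⊥ & ⊥ = ⊥
x -> x = ⊥ -> ⊥ = ⊤
((x & x) & x) | (x -> x) = ⊥ | ⊤ = ⊤
⊤ ∈ {⊤}.

Yes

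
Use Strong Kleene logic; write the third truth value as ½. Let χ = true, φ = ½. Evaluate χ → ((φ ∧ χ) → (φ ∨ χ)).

φ ∧ χ = ½ ∧ true = ½
φ ∨ χ = ½ ∨ true = true
(φ ∧ χ) → (φ ∨ χ) = ½ → true = true  [¬½ ∨ true]
χ → ((φ ∧ χ) → (φ ∨ χ)) = true → true = true

true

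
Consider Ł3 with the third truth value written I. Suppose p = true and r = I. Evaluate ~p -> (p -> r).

~p = ~true = false
p -> r = true -> I = I  [min(1, 1−1+½)]
~p -> (p -> r) = false -> I = true

true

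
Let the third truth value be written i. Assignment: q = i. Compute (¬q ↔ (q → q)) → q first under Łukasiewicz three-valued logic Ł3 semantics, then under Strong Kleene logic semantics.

In Łukasiewicz three-valued logic Ł3: ¬q = ¬i = i
q → q = i → i = T  [min(1, 1−½+½)]
¬q ↔ (q → q) = i ↔ T = i
(¬q ↔ (q → q)) → q = i → i = T
In Strong Kleene logic: ¬q = ¬i = i
q → q = i → i = i  [¬i ∨ i]
¬q ↔ (q → q) = i ↔ i = i
(¬q ↔ (q → q)) → q = i → i = i
They differ because Łukasiewicz three-valued logic Ł3 and Strong Kleene logic treat i differently under implication.

T; i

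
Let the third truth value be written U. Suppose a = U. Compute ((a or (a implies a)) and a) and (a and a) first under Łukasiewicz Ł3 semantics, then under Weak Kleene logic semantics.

U; U

In Łukasiewicz Ł3: a implies a = U implies U = ⊤
a or (a implies a) = U or ⊤ = ⊤
(a or (a implies a)) and a = ⊤ and U = U
a and a = U and U = U
((a or (a implies a)) and a) and (a and a) = U and U = U
In Weak Kleene logic: a implies a = U implies U = U  [any arg is the third value ⇒ result is the third value]
a or (a implies a) = U or U = U
(a or (a implies a)) and a = U and U = U
a and a = U and U = U
((a or (a implies a)) and a) and (a and a) = U and U = U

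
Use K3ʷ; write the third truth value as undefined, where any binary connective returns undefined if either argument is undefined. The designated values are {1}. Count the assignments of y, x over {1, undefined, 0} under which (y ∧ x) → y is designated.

4

Designated under: (y=1, x=1); (y=1, x=0); (y=0, x=1); (y=0, x=0).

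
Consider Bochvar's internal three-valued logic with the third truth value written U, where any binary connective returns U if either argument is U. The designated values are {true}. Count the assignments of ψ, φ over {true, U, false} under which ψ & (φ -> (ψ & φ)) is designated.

Designated under: (ψ=true, φ=true); (ψ=true, φ=false).

2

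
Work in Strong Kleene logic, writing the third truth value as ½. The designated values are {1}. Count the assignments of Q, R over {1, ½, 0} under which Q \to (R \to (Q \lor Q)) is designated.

7

Of the 9 assignments, 7 give a value in {1}.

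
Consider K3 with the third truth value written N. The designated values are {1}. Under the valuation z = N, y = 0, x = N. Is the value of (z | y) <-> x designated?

z | y = N | 0 = N
(z | y) <-> x = N <-> N = N
N ∉ {1}.

No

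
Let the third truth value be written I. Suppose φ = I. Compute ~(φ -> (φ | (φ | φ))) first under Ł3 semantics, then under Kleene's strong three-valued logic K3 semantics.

⊥; I

In Ł3: φ | φ = I | I = I
φ | (φ | φ) = I | I = I
φ -> (φ | (φ | φ)) = I -> I = ⊤  [min(1, 1−½+½)]
~(φ -> (φ | (φ | φ))) = ~⊤ = ⊥
In Kleene's strong three-valued logic K3: φ | φ = I | I = I
φ | (φ | φ) = I | I = I
φ -> (φ | (φ | φ)) = I -> I = I  [~I | I]
~(φ -> (φ | (φ | φ))) = ~I = I
They differ because Ł3 and Kleene's strong three-valued logic K3 treat I differently under implication.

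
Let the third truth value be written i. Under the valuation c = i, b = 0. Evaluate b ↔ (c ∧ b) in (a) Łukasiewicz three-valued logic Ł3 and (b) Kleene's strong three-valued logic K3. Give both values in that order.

In Łukasiewicz three-valued logic Ł3: c ∧ b = i ∧ 0 = 0
b ↔ (c ∧ b) = 0 ↔ 0 = 1
In Kleene's strong three-valued logic K3: c ∧ b = i ∧ 0 = 0
b ↔ (c ∧ b) = 0 ↔ 0 = 1

1; 1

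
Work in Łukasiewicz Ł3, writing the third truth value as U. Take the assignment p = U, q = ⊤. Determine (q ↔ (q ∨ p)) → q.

⊤

q ∨ p = ⊤ ∨ U = ⊤
q ↔ (q ∨ p) = ⊤ ↔ ⊤ = ⊤
(q ↔ (q ∨ p)) → q = ⊤ → ⊤ = ⊤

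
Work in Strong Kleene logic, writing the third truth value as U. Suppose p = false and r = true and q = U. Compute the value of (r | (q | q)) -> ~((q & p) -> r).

false

q | q = U | U = U
r | (q | q) = true | U = true
q & p = U & false = false
(q & p) -> r = false -> true = true
~((q & p) -> r) = ~true = false
(r | (q | q)) -> ~((q & p) -> r) = true -> false = false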